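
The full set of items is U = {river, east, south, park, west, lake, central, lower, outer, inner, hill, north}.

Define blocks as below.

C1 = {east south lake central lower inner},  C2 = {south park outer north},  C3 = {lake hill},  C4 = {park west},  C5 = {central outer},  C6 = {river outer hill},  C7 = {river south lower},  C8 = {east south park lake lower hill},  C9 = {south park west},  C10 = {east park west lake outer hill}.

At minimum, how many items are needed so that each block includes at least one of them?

Take H = {river, park, central, hill}. Each listed block contains at least one of these, so H is a hitting set of size 4.
The blocks C3, C4, C5, C7 are pairwise disjoint, so any hitting set needs a separate item for each — at least 4. Hence 4 is optimal.

4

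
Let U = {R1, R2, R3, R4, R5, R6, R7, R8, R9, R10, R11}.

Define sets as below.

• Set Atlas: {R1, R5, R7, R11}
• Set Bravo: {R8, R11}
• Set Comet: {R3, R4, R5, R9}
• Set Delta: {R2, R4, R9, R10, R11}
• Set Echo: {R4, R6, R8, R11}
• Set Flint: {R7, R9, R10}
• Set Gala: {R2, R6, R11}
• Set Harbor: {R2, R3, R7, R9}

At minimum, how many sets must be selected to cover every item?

4

Atlas, Comet, Delta, and Echo cover everything between them: the union {R1, R2, R3, R4, R5, R6, R7, R8, R9, R10, R11} is all of U.
No 3 of the 8 sets cover everything (all 56 combinations miss at least one item), so 4 is optimal.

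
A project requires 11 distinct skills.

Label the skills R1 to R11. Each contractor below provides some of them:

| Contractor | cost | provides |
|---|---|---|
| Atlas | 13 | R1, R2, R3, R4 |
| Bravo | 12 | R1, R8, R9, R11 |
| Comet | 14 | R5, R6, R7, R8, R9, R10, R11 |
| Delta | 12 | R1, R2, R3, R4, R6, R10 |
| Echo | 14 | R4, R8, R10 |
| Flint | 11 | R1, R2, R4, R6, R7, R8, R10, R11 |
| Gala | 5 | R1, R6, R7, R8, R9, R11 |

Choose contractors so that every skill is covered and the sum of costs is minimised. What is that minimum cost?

26

Comet, Delta together cover every skill (Comet ∪ Delta = {R1, R2, R3, R4, R5, R6, R7, R8, R9, R10, R11}); total cost 14 + 12 = 26.
The greedy pick Gala, Delta, Comet costs 31; no covering selection beats 26.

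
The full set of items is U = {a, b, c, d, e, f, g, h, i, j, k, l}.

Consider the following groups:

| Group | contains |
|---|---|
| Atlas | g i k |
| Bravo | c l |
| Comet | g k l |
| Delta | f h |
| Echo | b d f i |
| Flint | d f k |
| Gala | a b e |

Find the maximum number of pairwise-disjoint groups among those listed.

4

Atlas, Bravo, Delta, Gala are pairwise disjoint (Atlas={g,i,k}; Bravo={c,l}; Delta={f,h}; Gala={a,b,e}).
Every remaining group overlaps one of these, and no 5 of the listed groups are pairwise disjoint, so 4 is the maximum.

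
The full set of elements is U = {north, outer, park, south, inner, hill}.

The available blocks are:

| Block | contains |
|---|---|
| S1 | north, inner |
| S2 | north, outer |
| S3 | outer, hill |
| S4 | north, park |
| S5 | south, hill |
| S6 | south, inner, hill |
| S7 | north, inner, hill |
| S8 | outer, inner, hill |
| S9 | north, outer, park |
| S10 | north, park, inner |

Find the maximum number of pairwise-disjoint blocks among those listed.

2

S3, S10 are pairwise disjoint (S3={outer,hill}; S10={north,park,inner}).
Every remaining block overlaps one of these, and no 3 of the listed blocks are pairwise disjoint, so 2 is the maximum.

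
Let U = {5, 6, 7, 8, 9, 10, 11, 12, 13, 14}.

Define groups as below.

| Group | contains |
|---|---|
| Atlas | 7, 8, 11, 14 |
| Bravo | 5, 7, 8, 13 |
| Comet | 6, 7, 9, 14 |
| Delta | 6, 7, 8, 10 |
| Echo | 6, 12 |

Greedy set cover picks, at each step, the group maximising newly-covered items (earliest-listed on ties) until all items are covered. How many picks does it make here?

Greedy: pick Atlas (covers 4 new) → pick Bravo (covers 2 new) → pick Comet (covers 2 new) → pick Delta (covers 1 new) → pick Echo (covers 1 new). Total picks: 5.

5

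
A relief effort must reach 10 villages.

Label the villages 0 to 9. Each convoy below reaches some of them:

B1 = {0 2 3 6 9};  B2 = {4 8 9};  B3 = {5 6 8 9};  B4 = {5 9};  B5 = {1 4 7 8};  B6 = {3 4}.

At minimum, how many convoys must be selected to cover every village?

3

B1 and B4 and B5 together: B1 ∪ B4 ∪ B5 = {0, 1, 2, 3, 4, 5, 6, 7, 8, 9} — every village is covered.
Only B1 contains 0, so B1 is forced; the remaining 5 villages need at least 2 more convoys (each remaining convoy adds at most 4) — so at least 3 convoys are needed, and 3 is optimal.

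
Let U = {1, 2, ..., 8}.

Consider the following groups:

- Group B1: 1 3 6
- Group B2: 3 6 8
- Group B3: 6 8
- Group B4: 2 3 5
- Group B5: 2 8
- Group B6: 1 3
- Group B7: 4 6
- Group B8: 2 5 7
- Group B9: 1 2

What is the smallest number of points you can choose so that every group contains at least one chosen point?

H = {2, 3, 6} meets every group (each contains at least one member of H), and |H| = 3.
The groups B5, B6, B7 are pairwise disjoint, so any hitting set needs a separate point for each — at least 3. Hence 3 is optimal.

3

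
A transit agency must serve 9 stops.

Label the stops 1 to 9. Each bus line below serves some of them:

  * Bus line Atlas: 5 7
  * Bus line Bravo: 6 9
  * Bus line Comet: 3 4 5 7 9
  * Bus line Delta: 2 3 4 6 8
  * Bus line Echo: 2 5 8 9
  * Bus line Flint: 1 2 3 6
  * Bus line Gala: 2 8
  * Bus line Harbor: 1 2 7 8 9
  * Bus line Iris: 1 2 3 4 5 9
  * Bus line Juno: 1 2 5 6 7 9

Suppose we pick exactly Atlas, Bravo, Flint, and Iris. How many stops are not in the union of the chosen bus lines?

Union of Atlas, Bravo, Flint, Iris = {1, 2, 3, 4, 5, 6, 7, 9}.
Not covered: 8 — 1 stop.

1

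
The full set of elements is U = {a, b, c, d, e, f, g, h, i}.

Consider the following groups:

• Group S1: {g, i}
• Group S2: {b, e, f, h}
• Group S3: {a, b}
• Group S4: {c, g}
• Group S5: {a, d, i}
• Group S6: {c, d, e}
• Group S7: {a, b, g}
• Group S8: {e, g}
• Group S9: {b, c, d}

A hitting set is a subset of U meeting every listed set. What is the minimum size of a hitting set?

Take T = {b, d, g}. Each listed group contains at least one of these, so T is a hitting set of size 3.
The groups S2, S4, S5 are pairwise disjoint, so any hitting set needs a separate element for each — at least 3. Hence 3 is optimal.

3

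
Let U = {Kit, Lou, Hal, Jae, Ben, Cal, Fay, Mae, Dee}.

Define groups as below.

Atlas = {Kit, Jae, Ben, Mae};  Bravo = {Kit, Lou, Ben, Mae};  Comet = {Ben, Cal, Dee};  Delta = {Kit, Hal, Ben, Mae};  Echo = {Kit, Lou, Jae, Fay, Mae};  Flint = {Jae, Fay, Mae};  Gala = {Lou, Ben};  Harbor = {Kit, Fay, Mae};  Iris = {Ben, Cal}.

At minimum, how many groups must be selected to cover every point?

Comet and Delta and Echo together: Comet ∪ Delta ∪ Echo = {Kit, Lou, Hal, Jae, Ben, Cal, Fay, Mae, Dee} — every point is covered.
Only Delta contains Hal, so Delta is forced; the remaining 5 points need at least 2 more groups (each remaining group adds at most 3) — so at least 3 groups are needed, and 3 is optimal.

3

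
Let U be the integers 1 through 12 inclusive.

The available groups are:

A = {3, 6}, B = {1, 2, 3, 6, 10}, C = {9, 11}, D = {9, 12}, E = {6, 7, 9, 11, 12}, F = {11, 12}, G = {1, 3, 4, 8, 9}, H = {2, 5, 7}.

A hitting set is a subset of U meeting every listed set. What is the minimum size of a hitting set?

The 4 points {2, 3, 11, 12} hit every group.
No choice of 3 points meets every group, so 4 is the minimum.

4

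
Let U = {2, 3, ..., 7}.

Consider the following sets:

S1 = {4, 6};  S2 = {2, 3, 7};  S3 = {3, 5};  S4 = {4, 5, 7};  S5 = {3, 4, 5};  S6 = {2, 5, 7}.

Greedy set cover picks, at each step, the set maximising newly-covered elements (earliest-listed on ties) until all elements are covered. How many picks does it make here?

Greedy: pick S2 (covers 3 new) → pick S1 (covers 2 new) → pick S3 (covers 1 new). Total picks: 3.

3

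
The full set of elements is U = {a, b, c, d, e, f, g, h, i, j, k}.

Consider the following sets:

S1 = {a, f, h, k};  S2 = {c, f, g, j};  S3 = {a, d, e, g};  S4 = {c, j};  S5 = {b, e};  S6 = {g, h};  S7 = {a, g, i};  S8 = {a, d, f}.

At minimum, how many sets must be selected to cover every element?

5

S1, S2, S5, S7, and S8 cover everything between them: the union {a, b, c, d, e, f, g, h, i, j, k} is all of U.
No 4 of the 8 sets cover everything (all 70 combinations miss at least one element), so 5 is optimal.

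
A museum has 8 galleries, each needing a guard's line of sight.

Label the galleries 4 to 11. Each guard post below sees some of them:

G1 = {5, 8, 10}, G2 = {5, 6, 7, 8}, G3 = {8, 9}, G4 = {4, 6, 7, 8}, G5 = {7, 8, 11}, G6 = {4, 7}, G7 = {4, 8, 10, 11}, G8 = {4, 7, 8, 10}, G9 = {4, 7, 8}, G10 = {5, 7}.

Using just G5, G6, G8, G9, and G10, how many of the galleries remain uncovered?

Union of G5, G6, G8, G9, G10 = {4, 5, 7, 8, 10, 11}.
Not covered: 6, 9 — 2 galleries.

2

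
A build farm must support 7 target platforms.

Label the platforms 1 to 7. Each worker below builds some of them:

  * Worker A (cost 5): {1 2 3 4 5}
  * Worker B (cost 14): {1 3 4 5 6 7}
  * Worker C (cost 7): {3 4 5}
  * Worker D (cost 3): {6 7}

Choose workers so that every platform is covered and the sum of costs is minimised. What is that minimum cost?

8

A, D together cover every platform (A ∪ D = {1, 2, 3, 4, 5, 6, 7}); total cost 5 + 3 = 8.
No covering selection has total cost below 8.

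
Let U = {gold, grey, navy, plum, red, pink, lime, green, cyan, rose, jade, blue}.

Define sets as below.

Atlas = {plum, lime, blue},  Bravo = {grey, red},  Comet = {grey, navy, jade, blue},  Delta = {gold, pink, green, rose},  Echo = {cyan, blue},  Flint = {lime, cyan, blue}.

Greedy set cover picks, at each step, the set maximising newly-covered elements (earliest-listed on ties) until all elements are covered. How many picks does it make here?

5

Greedy: pick Comet (covers 4 new) → pick Delta (covers 4 new) → pick Atlas (covers 2 new) → pick Bravo (covers 1 new) → pick Echo (covers 1 new). Total picks: 5.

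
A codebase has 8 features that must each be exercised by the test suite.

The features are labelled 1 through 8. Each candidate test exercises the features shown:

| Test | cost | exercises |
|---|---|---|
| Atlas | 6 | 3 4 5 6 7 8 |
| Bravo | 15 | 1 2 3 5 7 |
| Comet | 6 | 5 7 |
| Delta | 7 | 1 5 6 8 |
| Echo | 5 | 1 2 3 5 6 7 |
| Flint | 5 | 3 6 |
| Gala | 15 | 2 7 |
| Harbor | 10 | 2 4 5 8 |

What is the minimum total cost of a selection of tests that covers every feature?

11

Atlas, Echo together cover every feature (Atlas ∪ Echo = {1, 2, 3, 4, 5, 6, 7, 8}); total cost 6 + 5 = 11.
No covering selection has total cost below 11.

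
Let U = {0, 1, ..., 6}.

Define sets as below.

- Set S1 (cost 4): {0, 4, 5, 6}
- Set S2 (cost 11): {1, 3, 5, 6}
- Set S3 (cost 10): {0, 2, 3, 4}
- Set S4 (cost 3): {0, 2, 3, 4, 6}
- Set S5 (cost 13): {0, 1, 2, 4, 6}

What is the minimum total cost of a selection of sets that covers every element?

14

S2, S4 together cover every element (S2 ∪ S4 = {0, 1, 2, 3, 4, 5, 6}); total cost 11 + 3 = 14.
The greedy pick S4, S1, S2 costs 18; no covering selection beats 14.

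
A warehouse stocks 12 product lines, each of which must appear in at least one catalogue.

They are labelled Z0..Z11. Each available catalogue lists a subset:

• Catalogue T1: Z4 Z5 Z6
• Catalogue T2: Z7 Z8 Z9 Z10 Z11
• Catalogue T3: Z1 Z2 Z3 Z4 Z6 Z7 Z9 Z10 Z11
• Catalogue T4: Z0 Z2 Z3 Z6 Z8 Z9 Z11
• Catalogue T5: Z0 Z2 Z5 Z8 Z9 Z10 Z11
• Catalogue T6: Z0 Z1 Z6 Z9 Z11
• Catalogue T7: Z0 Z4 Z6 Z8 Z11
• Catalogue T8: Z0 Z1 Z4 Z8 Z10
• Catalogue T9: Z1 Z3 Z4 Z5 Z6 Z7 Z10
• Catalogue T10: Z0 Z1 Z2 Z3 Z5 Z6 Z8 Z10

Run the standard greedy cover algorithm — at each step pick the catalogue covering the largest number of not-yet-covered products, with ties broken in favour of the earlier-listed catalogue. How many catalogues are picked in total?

2

Greedy: pick T3 (covers 9 new) → pick T5 (covers 3 new). Total picks: 2.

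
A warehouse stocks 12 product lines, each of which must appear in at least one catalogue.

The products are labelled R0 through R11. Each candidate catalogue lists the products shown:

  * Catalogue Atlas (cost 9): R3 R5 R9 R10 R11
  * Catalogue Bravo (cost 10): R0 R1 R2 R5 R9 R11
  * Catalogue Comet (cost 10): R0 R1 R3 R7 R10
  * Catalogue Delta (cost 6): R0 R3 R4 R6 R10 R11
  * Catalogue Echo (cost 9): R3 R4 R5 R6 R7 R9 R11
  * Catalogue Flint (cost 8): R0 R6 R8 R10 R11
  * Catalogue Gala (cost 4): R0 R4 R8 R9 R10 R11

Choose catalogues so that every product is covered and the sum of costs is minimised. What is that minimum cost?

23

Bravo, Echo, Gala together cover every product (Bravo ∪ Echo ∪ Gala = {R0, R1, R2, R3, R4, R5, R6, R7, R8, R9, R10, R11}); total cost 10 + 9 + 4 = 23.
No covering selection has total cost below 23.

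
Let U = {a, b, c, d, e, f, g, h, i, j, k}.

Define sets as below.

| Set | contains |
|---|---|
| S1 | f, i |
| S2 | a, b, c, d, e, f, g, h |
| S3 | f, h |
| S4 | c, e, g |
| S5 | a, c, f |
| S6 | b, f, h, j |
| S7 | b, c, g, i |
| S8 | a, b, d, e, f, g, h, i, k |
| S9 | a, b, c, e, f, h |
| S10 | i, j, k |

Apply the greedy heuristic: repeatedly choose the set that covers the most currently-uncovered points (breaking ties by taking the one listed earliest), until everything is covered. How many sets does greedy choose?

Greedy: pick S8 (covers 9 new) → pick S2 (covers 1 new) → pick S6 (covers 1 new). Total picks: 3.
(The true minimum cover uses only 2 sets, so greedy is not optimal here.)

3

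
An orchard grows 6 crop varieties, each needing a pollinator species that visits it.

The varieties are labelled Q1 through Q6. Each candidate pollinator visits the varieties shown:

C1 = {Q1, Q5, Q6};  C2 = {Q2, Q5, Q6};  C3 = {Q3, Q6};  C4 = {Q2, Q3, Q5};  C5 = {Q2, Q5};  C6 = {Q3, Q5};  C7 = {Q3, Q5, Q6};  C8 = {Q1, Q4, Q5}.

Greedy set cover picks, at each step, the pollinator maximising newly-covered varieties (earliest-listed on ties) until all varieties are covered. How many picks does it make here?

Greedy: pick C1 (covers 3 new) → pick C4 (covers 2 new) → pick C8 (covers 1 new). Total picks: 3.

3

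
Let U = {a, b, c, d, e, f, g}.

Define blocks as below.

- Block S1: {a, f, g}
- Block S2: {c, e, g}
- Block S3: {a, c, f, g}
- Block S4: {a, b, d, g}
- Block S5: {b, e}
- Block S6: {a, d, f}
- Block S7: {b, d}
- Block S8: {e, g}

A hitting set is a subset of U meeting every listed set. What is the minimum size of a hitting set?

3

Take H = {a, d, e}. Each listed block contains at least one of these, so H is a hitting set of size 3.
No choice of 2 points meets every block, so 3 is the minimum.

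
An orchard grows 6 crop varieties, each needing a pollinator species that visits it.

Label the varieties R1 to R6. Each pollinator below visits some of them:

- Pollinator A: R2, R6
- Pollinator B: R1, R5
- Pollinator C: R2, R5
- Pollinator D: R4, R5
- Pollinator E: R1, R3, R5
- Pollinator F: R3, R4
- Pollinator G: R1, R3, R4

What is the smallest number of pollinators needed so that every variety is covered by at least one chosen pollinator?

3

Take {A, C, G}. Their union is {R1, R2, R3, R4, R5, R6}, which is all 6 varieties.
Only A contains R6, so A is forced; the remaining 4 varieties need at least 2 more pollinators (each remaining pollinator adds at most 3) — so at least 3 pollinators are needed, and 3 is optimal.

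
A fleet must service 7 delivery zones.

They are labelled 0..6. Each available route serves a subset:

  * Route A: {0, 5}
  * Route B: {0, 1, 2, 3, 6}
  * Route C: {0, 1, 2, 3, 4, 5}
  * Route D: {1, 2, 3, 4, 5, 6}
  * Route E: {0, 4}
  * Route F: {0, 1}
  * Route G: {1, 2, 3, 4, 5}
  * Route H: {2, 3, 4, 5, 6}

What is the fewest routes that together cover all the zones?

Take {D, F}. Their union is {0, 1, 2, 3, 4, 5, 6}, which is all 7 zones.
No single route has all 7 zones (the largest, C, has 6), so 2 is optimal.

2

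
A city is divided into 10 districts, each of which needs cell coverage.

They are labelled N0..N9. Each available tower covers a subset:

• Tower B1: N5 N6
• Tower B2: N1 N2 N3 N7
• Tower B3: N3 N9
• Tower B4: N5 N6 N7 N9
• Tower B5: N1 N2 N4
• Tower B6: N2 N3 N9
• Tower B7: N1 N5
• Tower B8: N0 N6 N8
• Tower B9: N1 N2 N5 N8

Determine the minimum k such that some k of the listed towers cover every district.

4

Take {B4, B5, B6, B8}. Their union is {N0, N1, N2, N3, N4, N5, N6, N7, N8, N9}, which is all 10 districts.
No 3 of the 9 towers cover everything (all 84 combinations miss at least one district), so 4 is optimal.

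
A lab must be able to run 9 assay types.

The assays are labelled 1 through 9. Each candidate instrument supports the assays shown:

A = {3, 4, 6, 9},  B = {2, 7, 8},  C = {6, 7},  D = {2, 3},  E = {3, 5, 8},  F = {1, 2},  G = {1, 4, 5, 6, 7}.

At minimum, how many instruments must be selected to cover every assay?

3

Take {A, B, G}. Their union is {1, 2, 3, 4, 5, 6, 7, 8, 9}, which is all 9 assays.
Only A contains 9, so A is forced; the remaining 5 assays need at least 2 more instruments (each remaining instrument adds at most 3) — so at least 3 instruments are needed, and 3 is optimal.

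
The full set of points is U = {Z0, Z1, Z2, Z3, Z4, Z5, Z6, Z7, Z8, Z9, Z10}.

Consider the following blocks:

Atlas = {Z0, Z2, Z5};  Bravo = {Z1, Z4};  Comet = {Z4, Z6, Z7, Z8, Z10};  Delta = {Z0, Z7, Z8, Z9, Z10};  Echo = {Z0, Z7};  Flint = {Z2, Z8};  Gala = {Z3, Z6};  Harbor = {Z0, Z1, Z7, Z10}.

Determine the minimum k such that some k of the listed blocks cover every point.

4

Atlas and Bravo and Delta and Gala together: Atlas ∪ Bravo ∪ Delta ∪ Gala = {Z0, Z1, Z2, Z3, Z4, Z5, Z6, Z7, Z8, Z9, Z10} — every point is covered.
Only Delta contains Z9, so Delta is forced; the remaining 6 points need at least 3 more blocks (each remaining block adds at most 2) — so at least 4 blocks are needed, and 4 is optimal.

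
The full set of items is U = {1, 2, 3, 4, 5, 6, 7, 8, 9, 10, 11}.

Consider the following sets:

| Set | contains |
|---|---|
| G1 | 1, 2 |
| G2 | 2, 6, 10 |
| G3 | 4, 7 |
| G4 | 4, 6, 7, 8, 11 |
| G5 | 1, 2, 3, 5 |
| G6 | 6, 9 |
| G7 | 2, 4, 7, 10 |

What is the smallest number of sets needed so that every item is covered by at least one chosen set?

G2, G4, G5, and G6 cover everything between them: the union {1, 2, 3, 4, 5, 6, 7, 8, 9, 10, 11} is all of U.
Only G6 contains 9, so G6 is forced; the remaining 9 items need at least 3 more sets (each remaining set adds at most 4) — so at least 4 sets are needed, and 4 is optimal.

4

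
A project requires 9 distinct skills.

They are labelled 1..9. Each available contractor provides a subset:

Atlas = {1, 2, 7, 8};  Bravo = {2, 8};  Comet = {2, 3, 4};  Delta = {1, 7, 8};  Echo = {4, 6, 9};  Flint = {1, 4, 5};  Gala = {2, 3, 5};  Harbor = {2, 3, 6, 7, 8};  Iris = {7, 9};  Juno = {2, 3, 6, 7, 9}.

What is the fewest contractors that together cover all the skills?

Take {Atlas, Flint, Juno}. Their union is {1, 2, 3, 4, 5, 6, 7, 8, 9}, which is all 9 skills.
No 2 of the 10 contractors cover everything (all 45 combinations miss at least one skill), so 3 is optimal.

3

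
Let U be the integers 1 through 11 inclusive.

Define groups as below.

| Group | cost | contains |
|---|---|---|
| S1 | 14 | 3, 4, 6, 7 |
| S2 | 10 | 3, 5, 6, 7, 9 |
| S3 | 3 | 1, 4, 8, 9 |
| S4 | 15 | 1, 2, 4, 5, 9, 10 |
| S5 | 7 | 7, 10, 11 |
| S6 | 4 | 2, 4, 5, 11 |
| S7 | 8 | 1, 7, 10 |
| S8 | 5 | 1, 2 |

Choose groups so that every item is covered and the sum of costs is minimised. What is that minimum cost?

S2, S3, S5, S6 together cover every item (S2 ∪ S3 ∪ S5 ∪ S6 = {1, 2, 3, 4, 5, 6, 7, 8, 9, 10, 11}); total cost 10 + 3 + 7 + 4 = 24.
No covering selection has total cost below 24.

24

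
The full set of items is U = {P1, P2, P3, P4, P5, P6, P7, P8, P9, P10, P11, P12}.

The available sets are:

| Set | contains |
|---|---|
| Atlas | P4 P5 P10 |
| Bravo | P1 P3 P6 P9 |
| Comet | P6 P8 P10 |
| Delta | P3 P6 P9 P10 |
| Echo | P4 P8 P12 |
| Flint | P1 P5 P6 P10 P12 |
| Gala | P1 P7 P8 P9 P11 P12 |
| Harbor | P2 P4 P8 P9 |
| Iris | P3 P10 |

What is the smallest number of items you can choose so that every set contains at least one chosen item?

Take H = {P1, P4, P10}. Each listed set contains at least one of these, so H is a hitting set of size 3.
No choice of 2 items meets every set, so 3 is the minimum.

3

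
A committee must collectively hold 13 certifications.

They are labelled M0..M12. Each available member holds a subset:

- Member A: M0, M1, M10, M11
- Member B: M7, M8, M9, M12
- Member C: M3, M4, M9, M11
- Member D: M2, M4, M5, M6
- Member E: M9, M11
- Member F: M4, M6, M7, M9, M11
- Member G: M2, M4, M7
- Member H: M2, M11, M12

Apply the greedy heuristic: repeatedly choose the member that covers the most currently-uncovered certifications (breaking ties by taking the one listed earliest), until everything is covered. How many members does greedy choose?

Greedy: pick F (covers 5 new) → pick A (covers 3 new) → pick B (covers 2 new) → pick D (covers 2 new) → pick C (covers 1 new). Total picks: 5.
(The true minimum cover uses only 4 members, so greedy is not optimal here.)

5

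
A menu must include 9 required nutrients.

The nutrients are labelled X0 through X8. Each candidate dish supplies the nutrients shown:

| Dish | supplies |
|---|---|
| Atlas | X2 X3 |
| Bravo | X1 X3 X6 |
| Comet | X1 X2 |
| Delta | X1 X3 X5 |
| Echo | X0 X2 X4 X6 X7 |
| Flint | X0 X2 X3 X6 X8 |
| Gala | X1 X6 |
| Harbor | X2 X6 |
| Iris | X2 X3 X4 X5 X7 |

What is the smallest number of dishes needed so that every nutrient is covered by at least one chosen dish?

3

Flint and Gala and Iris together: Flint ∪ Gala ∪ Iris = {X0, X1, X2, X3, X4, X5, X6, X7, X8} — every nutrient is covered.
Only Flint contains X8, so Flint is forced; the remaining 4 nutrients need at least 2 more dishes (each remaining dish adds at most 3) — so at least 3 dishes are needed, and 3 is optimal.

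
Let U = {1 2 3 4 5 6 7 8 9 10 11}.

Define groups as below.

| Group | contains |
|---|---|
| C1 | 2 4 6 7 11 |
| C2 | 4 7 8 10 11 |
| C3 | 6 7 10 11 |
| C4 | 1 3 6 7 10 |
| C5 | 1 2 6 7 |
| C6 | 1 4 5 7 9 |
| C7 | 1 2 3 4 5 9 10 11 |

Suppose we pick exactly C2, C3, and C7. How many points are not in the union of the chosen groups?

Union of C2, C3, C7 = {1, 2, 3, 4, 5, 6, 7, 8, 9, 10, 11} — that's every point, so 0 are uncovered.

0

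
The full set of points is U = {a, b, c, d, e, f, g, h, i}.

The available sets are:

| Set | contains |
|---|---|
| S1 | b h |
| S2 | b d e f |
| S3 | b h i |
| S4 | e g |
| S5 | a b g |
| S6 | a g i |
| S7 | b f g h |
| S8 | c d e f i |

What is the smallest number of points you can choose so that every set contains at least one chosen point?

The 3 points {b, f, g} hit every set.
No choice of 2 points meets every set, so 3 is the minimum.

3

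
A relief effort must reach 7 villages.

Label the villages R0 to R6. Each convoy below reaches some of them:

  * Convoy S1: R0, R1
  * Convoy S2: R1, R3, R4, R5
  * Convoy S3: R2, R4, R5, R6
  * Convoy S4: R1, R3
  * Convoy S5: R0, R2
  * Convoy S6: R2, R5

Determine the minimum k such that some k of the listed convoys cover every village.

S1 and S2 and S3 together: S1 ∪ S2 ∪ S3 = {R0, R1, R2, R3, R4, R5, R6} — every village is covered.
Only S3 contains R6, so S3 is forced; the remaining 3 villages need at least 2 more convoys (each remaining convoy adds at most 2) — so at least 3 convoys are needed, and 3 is optimal.

3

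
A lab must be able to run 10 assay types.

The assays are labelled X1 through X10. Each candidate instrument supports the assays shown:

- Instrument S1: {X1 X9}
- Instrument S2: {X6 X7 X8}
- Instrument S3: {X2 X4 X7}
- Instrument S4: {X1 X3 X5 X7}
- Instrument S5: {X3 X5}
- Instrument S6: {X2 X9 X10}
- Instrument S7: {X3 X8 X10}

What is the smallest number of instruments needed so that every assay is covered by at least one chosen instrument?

4

S2 and S3 and S4 and S6 together: S2 ∪ S3 ∪ S4 ∪ S6 = {X1, X2, X3, X4, X5, X6, X7, X8, X9, X10} — every assay is covered.
Only S3 contains X4, so S3 is forced; the remaining 7 assays need at least 3 more instruments (each remaining instrument adds at most 3) — so at least 4 instruments are needed, and 4 is optimal.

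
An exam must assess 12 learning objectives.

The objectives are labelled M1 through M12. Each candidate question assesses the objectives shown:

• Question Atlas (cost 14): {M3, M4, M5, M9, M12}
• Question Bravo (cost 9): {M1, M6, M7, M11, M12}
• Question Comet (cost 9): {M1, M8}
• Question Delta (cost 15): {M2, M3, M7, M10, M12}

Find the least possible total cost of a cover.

Atlas, Bravo, Comet, Delta together cover every objective (Atlas ∪ Bravo ∪ Comet ∪ Delta = {M1, M2, M3, M4, M5, M6, M7, M8, M9, M10, M11, M12}); total cost 14 + 9 + 9 + 15 = 47.
No covering selection has total cost below 47.

47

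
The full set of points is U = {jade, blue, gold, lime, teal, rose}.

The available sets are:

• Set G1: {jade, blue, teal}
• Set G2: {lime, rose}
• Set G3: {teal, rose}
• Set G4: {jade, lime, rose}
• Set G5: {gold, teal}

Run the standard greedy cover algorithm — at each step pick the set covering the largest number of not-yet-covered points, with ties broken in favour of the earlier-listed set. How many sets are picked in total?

3

Greedy: pick G1 (covers 3 new) → pick G2 (covers 2 new) → pick G5 (covers 1 new). Total picks: 3.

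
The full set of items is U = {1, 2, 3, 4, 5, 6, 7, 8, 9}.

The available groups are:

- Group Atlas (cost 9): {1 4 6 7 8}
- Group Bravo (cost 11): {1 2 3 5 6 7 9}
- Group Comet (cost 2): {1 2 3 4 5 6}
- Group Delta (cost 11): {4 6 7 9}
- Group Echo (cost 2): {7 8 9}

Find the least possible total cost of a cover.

Comet, Echo together cover every item (Comet ∪ Echo = {1, 2, 3, 4, 5, 6, 7, 8, 9}); total cost 2 + 2 = 4.
No covering selection has total cost below 4.

4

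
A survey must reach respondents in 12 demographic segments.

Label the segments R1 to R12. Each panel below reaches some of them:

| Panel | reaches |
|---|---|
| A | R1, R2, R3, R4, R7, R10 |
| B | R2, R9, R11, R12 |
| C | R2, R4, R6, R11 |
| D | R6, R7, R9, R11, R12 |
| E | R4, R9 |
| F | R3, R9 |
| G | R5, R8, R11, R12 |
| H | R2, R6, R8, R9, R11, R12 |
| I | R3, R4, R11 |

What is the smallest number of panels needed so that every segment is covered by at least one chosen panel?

3

A and G and H together: A ∪ G ∪ H = {R1, R2, R3, R4, R5, R6, R7, R8, R9, R10, R11, R12} — every segment is covered.
Only A contains R1, so A is forced; the remaining 6 segments need at least 2 more panels (each remaining panel adds at most 5) — so at least 3 panels are needed, and 3 is optimal.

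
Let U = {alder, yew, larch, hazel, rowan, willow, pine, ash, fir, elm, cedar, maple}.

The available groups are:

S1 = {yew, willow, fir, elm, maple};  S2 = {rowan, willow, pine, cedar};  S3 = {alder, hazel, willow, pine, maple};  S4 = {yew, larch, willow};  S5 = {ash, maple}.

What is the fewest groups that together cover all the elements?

5

S1, S2, S3, S4, and S5 cover everything between them: the union {alder, yew, larch, hazel, rowan, willow, pine, ash, fir, elm, cedar, maple} is all of U.
No 4 of the 5 groups cover everything (all 5 combinations miss at least one element), so 5 is optimal.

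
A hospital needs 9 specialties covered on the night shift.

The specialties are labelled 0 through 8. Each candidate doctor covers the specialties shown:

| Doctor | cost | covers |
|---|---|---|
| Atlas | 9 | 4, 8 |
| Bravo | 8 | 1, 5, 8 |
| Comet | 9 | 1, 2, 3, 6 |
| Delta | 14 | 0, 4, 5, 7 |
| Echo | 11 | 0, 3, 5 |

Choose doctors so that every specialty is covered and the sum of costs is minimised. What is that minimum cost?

Bravo, Comet, Delta together cover every specialty (Bravo ∪ Comet ∪ Delta = {0, 1, 2, 3, 4, 5, 6, 7, 8}); total cost 8 + 9 + 14 = 31.
No covering selection has total cost below 31.

31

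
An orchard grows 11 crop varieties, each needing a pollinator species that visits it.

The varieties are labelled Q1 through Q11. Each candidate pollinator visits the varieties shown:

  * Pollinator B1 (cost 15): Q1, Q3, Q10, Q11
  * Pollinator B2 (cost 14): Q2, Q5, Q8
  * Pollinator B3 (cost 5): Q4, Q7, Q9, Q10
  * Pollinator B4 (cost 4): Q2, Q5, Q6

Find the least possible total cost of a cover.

B1, B2, B3, B4 together cover every variety (B1 ∪ B2 ∪ B3 ∪ B4 = {Q1, Q2, Q3, Q4, Q5, Q6, Q7, Q8, Q9, Q10, Q11}); total cost 15 + 14 + 5 + 4 = 38.
No covering selection has total cost below 38.

38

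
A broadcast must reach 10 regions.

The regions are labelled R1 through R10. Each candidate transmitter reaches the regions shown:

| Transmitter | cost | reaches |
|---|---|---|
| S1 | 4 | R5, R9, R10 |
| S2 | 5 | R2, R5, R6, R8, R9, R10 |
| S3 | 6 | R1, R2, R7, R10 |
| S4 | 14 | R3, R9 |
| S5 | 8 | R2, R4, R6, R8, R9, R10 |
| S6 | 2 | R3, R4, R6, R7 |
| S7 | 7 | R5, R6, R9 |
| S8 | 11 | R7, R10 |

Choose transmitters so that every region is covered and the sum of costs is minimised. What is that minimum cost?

13

S2, S3, S6 together cover every region (S2 ∪ S3 ∪ S6 = {R1, R2, R3, R4, R5, R6, R7, R8, R9, R10}); total cost 5 + 6 + 2 = 13.
No covering selection has total cost below 13.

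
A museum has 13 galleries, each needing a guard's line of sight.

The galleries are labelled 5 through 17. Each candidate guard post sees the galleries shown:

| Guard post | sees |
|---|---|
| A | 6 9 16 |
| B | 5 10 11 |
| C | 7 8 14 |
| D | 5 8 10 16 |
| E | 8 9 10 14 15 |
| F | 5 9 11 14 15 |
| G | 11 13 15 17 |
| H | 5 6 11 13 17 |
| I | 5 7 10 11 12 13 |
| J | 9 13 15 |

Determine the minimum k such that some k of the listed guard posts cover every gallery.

4

A and E and G and I together: A ∪ E ∪ G ∪ I = {5, 6, 7, 8, 9, 10, 11, 12, 13, 14, 15, 16, 17} — every gallery is covered.
No 3 of the 10 guard posts cover everything (all 120 combinations miss at least one gallery), so 4 is optimal.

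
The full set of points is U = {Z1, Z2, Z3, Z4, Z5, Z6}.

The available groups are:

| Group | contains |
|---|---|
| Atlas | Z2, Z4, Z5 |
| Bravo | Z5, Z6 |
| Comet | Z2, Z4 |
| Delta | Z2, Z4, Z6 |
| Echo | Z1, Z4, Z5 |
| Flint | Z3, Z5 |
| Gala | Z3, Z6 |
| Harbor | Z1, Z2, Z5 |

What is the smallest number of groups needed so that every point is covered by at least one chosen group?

Echo and Gala and Harbor together: Echo ∪ Gala ∪ Harbor = {Z1, Z2, Z3, Z4, Z5, Z6} — every point is covered.
No 2 of the 8 groups cover everything (all 28 combinations miss at least one point), so 3 is optimal.

3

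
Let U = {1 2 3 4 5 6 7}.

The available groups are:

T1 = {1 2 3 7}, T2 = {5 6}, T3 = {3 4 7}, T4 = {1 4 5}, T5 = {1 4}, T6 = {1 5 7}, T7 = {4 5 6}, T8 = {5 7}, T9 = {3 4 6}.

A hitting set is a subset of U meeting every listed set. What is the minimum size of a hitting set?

Take H = {1, 3, 5}. Each listed group contains at least one of these, so H is a hitting set of size 3.
No choice of 2 elements meets every group, so 3 is the minimum.

3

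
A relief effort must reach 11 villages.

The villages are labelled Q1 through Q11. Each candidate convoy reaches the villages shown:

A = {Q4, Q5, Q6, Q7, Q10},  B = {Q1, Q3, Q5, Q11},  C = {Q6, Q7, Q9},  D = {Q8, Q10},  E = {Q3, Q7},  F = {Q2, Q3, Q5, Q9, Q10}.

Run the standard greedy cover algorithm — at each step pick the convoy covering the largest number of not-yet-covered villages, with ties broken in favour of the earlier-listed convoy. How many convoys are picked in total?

Greedy: pick A (covers 5 new) → pick B (covers 3 new) → pick F (covers 2 new) → pick D (covers 1 new). Total picks: 4.

4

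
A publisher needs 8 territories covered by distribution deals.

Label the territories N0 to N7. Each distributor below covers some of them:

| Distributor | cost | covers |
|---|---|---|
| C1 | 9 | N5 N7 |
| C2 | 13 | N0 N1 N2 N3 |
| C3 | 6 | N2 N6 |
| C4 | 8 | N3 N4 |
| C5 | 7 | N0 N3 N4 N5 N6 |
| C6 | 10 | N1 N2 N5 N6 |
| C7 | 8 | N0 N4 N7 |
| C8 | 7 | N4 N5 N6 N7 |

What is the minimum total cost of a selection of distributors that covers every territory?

C2, C8 together cover every territory (C2 ∪ C8 = {N0, N1, N2, N3, N4, N5, N6, N7}); total cost 13 + 7 = 20.
The greedy pick C5, C6, C8 costs 24; no covering selection beats 20.

20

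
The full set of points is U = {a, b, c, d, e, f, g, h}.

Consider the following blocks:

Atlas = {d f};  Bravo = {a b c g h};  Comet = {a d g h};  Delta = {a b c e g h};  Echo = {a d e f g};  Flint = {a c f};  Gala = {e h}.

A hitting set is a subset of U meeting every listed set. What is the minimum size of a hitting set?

2

T = {f, h} meets every block (each contains at least one member of T), and |T| = 2.
The blocks Atlas, Bravo are pairwise disjoint, so any hitting set needs a separate point for each — at least 2. Hence 2 is optimal.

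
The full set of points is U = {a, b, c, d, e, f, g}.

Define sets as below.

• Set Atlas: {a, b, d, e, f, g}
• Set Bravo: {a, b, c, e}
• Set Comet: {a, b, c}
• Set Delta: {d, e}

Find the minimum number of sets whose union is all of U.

Atlas and Comet together: Atlas ∪ Comet = {a, b, c, d, e, f, g} — every point is covered.
No single set has all 7 points (the largest, Atlas, has 6), so 2 is optimal.

2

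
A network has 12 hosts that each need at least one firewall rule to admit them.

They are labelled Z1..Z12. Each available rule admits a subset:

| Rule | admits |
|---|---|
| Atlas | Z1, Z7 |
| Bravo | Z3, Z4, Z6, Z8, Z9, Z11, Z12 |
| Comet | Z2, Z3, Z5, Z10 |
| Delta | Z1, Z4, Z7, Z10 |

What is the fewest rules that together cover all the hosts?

3

Bravo and Comet and Delta together: Bravo ∪ Comet ∪ Delta = {Z1, Z2, Z3, Z4, Z5, Z6, Z7, Z8, Z9, Z10, Z11, Z12} — every host is covered.
Only Comet contains Z2, so Comet is forced; the remaining 8 hosts need at least 2 more rules (each remaining rule adds at most 6) — so at least 3 rules are needed, and 3 is optimal.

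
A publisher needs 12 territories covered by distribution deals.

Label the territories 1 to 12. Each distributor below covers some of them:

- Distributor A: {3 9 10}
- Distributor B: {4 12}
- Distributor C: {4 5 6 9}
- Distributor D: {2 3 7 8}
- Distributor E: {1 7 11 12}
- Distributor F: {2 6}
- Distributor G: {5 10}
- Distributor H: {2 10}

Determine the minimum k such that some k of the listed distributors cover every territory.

4

A and C and D and E together: A ∪ C ∪ D ∪ E = {1, 2, 3, 4, 5, 6, 7, 8, 9, 10, 11, 12} — every territory is covered.
No 3 of the 8 distributors cover everything (all 56 combinations miss at least one territory), so 4 is optimal.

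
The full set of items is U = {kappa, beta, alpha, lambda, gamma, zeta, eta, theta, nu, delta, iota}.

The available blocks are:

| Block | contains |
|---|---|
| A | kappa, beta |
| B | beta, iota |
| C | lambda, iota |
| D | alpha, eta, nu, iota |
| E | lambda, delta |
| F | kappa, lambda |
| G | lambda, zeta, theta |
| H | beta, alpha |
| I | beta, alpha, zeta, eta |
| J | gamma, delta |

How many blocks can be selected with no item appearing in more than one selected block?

A, D, G, J are pairwise disjoint (A={kappa,beta}; D={alpha,eta,nu,iota}; G={lambda,zeta,theta}; J={gamma,delta}).
Every remaining block overlaps one of these, and no 5 of the listed blocks are pairwise disjoint, so 4 is the maximum.

4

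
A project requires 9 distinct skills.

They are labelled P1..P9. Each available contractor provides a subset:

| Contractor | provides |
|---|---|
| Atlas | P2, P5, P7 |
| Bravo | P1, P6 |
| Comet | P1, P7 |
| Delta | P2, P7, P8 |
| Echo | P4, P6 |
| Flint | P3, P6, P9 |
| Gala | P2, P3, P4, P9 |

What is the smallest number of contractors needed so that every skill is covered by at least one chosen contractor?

Take {Atlas, Bravo, Delta, Gala}. Their union is {P1, P2, P3, P4, P5, P6, P7, P8, P9}, which is all 9 skills.
No 3 of the 7 contractors cover everything (all 35 combinations miss at least one skill), so 4 is optimal.

4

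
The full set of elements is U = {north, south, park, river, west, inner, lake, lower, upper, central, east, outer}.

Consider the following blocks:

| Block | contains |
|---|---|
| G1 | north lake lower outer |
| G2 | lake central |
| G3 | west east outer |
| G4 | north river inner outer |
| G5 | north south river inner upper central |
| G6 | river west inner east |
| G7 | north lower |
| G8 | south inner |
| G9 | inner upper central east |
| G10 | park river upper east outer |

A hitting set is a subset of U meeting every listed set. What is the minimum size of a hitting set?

Take H = {inner, lake, lower, outer}. Each listed block contains at least one of these, so H is a hitting set of size 4.
The blocks G2, G3, G7, G8 are pairwise disjoint, so any hitting set needs a separate element for each — at least 4. Hence 4 is optimal.

4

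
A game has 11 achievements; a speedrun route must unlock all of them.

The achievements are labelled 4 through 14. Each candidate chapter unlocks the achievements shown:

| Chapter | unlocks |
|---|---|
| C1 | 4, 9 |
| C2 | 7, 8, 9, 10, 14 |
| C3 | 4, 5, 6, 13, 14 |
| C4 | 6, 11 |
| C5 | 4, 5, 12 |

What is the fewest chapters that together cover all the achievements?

C2 and C3 and C4 and C5 together: C2 ∪ C3 ∪ C4 ∪ C5 = {4, 5, 6, 7, 8, 9, 10, 11, 12, 13, 14} — every achievement is covered.
No 3 of the 5 chapters cover everything (all 10 combinations miss at least one achievement), so 4 is optimal.

4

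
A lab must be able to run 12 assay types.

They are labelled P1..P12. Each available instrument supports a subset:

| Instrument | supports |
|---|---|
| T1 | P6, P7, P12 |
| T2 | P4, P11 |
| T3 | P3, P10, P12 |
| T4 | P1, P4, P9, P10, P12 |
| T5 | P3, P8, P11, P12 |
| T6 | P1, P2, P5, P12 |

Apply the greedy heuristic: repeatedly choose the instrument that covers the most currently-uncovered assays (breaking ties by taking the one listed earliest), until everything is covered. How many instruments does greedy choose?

4

Greedy: pick T4 (covers 5 new) → pick T5 (covers 3 new) → pick T1 (covers 2 new) → pick T6 (covers 2 new). Total picks: 4.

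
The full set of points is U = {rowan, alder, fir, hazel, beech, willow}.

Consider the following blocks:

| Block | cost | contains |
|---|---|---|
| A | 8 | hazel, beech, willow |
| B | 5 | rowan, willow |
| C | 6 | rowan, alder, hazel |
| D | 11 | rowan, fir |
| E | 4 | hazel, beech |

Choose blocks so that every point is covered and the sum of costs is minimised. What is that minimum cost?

A, C, D together cover every point (A ∪ C ∪ D = {rowan, alder, fir, hazel, beech, willow}); total cost 8 + 6 + 11 = 25.
No covering selection has total cost below 25.

25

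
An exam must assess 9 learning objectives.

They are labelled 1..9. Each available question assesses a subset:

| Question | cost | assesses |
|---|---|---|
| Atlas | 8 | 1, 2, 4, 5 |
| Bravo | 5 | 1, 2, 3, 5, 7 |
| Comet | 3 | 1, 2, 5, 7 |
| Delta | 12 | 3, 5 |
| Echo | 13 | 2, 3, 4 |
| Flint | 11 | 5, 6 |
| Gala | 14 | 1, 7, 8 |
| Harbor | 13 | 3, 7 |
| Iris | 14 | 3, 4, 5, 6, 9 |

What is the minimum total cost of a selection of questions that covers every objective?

31

Comet, Gala, Iris together cover every objective (Comet ∪ Gala ∪ Iris = {1, 2, 3, 4, 5, 6, 7, 8, 9}); total cost 3 + 14 + 14 = 31.
No covering selection has total cost below 31.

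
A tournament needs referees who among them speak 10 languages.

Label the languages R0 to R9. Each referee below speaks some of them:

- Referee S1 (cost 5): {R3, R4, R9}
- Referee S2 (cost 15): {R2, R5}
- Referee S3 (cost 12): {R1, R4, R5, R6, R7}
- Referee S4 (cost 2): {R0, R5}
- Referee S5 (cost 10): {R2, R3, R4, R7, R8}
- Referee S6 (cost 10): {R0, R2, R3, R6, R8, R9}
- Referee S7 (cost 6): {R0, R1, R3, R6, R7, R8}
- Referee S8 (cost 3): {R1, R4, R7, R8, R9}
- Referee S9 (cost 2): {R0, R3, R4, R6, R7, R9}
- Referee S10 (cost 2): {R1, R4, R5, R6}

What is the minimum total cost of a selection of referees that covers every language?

S5, S9, S10 together cover every language (S5 ∪ S9 ∪ S10 = {R0, R1, R2, R3, R4, R5, R6, R7, R8, R9}); total cost 10 + 2 + 2 = 14.
The greedy pick S9, S10, S8, S5 costs 17; no covering selection beats 14.

14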